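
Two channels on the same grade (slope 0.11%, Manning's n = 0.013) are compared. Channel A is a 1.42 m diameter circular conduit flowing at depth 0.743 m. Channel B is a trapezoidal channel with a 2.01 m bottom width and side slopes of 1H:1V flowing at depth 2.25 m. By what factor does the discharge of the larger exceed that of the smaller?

24.5

Channel A: For a circular section of diameter D = 1.42 m at depth y = 0.743 m, the central angle is θ = 2 arccos(1 − 2y/D) = 3.235 rad. Then A = (D²/8)(θ − sin θ) = 0.8387 m² and P = Dθ/2 = 2.297 m. Hydraulic radius R = A/P = 0.8387/2.297 = 0.3652 m. Q_A = (1/0.013)·0.8387·0.3652^(2/3)·√0.0011 = 1.093 m³/s.
Channel B: With bottom width b = 2.01 m and side slope z = 1: A = (b + zy)y = (2.01 + 1×2.25)×2.25 = 9.585 m²; P = b + 2y√(1+z²) = 2.01 + 2×2.25×1.414 = 8.374 m. Hydraulic radius R = A/P = 9.585/8.374 = 1.145 m. Q_B = (1/0.013)·9.585·1.145^(2/3)·√0.0011 = 26.76 m³/s.
The larger discharge is 26.76 m³/s and the smaller is 1.093 m³/s; the ratio is 24.5.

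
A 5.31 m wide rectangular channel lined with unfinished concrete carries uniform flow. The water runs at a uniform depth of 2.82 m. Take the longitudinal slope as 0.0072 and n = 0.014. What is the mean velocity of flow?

Flow area A = b·y = 5.31 × 2.82 = 14.97 m². Wetted perimeter P = b + 2y = 5.31 + 2×2.82 = 10.95 m.
Hydraulic radius R = A/P = 14.97/10.95 = 1.368 m.
From Manning's equation, V = (1/n) R^(2/3) S^(1/2) = (1/0.014) × 1.368^(2/3) × 0.0072^(1/2) = 7.47 m/s.

V = 7.47 m/s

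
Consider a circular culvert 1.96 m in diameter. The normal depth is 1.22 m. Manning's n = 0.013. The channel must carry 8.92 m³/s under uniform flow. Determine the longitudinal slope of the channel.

For a circular section of diameter D = 1.96 m at depth y = 1.22 m, the central angle is θ = 2 arccos(1 − 2y/D) = 3.636 rad. Then A = (D²/8)(θ − sin θ) = 1.974 m² and P = Dθ/2 = 3.564 m.
Hydraulic radius R = A/P = 1.974/3.564 = 0.554 m.
From Manning's equation, S = [nQ / (1 A R^(2/3))]² = [0.013 × 8.92 / (1 × 1.974 × 0.554^(2/3))]² = 0.00758.

S = 0.00758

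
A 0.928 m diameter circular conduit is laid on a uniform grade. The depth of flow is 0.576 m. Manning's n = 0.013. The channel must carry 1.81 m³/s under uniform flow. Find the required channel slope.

S = 0.017

For a circular section of diameter D = 0.928 m at depth y = 0.576 m, the central angle is θ = 2 arccos(1 − 2y/D) = 3.629 rad. Then A = (D²/8)(θ − sin θ) = 0.4411 m² and P = Dθ/2 = 1.684 m.
Hydraulic radius R = A/P = 0.4411/1.684 = 0.2619 m.
From Manning's equation, S = [nQ / (1 A R^(2/3))]² = [0.013 × 1.81 / (1 × 0.4411 × 0.2619^(2/3))]² = 0.017.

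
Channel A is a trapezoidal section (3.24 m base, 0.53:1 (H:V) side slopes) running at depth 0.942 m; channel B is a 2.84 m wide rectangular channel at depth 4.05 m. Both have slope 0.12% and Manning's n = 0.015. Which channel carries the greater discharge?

channel B

Channel A: With bottom width b = 3.24 m and side slope z = 0.53: A = (b + zy)y = (3.24 + 0.53×0.942)×0.942 = 3.522 m²; P = b + 2y√(1+z²) = 3.24 + 2×0.942×1.132 = 5.372 m. Hydraulic radius R = A/P = 3.522/5.372 = 0.6557 m. Q_A = (1/0.015)·3.522·0.6557^(2/3)·√0.0012 = 6.139 m³/s.
Channel B: Flow area A = b·y = 2.84 × 4.05 = 11.5 m². Wetted perimeter P = b + 2y = 2.84 + 2×4.05 = 10.94 m. Hydraulic radius R = A/P = 11.5/10.94 = 1.051 m. Q_B = (1/0.015)·11.5·1.051^(2/3)·√0.0012 = 27.46 m³/s.
Q_A = 6.139 m³/s vs Q_B = 27.46 m³/s, so channel B carries more.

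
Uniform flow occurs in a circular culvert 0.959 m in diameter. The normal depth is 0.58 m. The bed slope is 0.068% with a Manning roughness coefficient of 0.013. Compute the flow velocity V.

V = 0.832 m/s

For a circular section of diameter D = 0.959 m at depth y = 0.58 m, the central angle is θ = 2 arccos(1 − 2y/D) = 3.564 rad. Then A = (D²/8)(θ − sin θ) = 0.4568 m² and P = Dθ/2 = 1.709 m.
Hydraulic radius R = A/P = 0.4568/1.709 = 0.2673 m.
From Manning's equation, V = (1/n) R^(2/3) S^(1/2) = (1/0.013) × 0.2673^(2/3) × 0.00068^(1/2) = 0.832 m/s.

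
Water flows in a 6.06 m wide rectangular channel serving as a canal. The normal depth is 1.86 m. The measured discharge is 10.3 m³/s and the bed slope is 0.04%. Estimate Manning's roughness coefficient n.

n = 0.0241

Flow area A = b·y = 6.06 × 1.86 = 11.27 m². Wetted perimeter P = b + 2y = 6.06 + 2×1.86 = 9.78 m.
Hydraulic radius R = A/P = 11.27/9.78 = 1.153 m.
Rearranging Manning's equation: n = (1/Q) A R^(2/3) S^(1/2) = (1/10.3) × 11.27 × 1.153^(2/3) × √0.0004 = 0.0241.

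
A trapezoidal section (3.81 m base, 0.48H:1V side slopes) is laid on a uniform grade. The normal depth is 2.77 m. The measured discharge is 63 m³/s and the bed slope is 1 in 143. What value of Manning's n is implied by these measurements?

With bottom width b = 3.81 m and side slope z = 0.48: A = (b + zy)y = (3.81 + 0.48×2.77)×2.77 = 14.24 m²; P = b + 2y√(1+z²) = 3.81 + 2×2.77×1.109 = 9.955 m.
Hydraulic radius R = A/P = 14.24/9.955 = 1.43 m.
Rearranging Manning's equation: n = (1/Q) A R^(2/3) S^(1/2) = (1/63) × 14.24 × 1.43^(2/3) × √0.006993 = 0.024.

n = 0.024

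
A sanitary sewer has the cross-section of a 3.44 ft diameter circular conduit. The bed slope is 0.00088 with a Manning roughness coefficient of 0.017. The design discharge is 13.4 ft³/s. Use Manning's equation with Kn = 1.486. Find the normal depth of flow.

y_n = 1.95 ft

Manning's equation rearranged: A R^(2/3) = nQ / (1.486·√S) = 0.017 × 13.4 / (1.486 × √0.00088) = 5.168.
Try y = 2.34 ft: A R^(2/3) = 6.773 — over.
Try y = 1.69 ft: A R^(2/3) = 4.078 — short.
Try y = 1.95 ft: A R^(2/3) = 5.167 — ≈ 5.168.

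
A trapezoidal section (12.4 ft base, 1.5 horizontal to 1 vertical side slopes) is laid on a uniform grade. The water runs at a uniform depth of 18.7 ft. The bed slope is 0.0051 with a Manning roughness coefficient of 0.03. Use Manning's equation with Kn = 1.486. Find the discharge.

With bottom width b = 12.4 ft and side slope z = 1.5: A = (b + zy)y = (12.4 + 1.5×18.7)×18.7 = 756.4 ft²; P = b + 2y√(1+z²) = 12.4 + 2×18.7×1.803 = 79.82 ft.
Hydraulic radius R = A/P = 756.4/79.82 = 9.476 ft.
Manning's equation: Q = (1.486/n) A R^(2/3) S^(1/2) = (1.486/0.03) × 756.4 × 9.476^(2/3) × 0.0051^(1/2) = 12000 ft³/s.

Q = 12000 ft³/s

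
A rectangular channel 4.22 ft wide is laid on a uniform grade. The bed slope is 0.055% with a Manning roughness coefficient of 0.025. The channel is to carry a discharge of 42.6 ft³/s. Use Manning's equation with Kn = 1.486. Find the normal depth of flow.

Manning's equation rearranged: A R^(2/3) = nQ / (1.486·√S) = 0.025 × 42.6 / (1.486 × √0.00055) = 30.56.
At y = 3.94 ft: A R^(2/3) = 20.55 — too small.
At y = 6.32 ft: A R^(2/3) = 36.21 — too large.
At y = 5.47 ft: A R^(2/3) = 30.55 — ≈ 30.56.

y_n = 5.47 ft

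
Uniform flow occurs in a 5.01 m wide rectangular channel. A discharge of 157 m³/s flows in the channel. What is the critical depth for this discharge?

For a rectangular channel, critical depth y_c = (q²/g)^(1/3) where q = Q/b = 157/5.01 = 31.34 m²/s.
So y_c = (31.34²/9.81)^(1/3) = 4.64 m.

y_c = 4.64 m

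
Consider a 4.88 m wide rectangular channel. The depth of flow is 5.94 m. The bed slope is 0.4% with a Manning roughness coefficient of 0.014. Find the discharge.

Flow area A = b·y = 4.88 × 5.94 = 28.99 m². Wetted perimeter P = b + 2y = 4.88 + 2×5.94 = 16.76 m.
Hydraulic radius R = A/P = 28.99/16.76 = 1.73 m.
Manning's equation: Q = (1/n) A R^(2/3) S^(1/2) = (1/0.014) × 28.99 × 1.73^(2/3) × 0.004^(1/2) = 189 m³/s.

Q = 189 m³/s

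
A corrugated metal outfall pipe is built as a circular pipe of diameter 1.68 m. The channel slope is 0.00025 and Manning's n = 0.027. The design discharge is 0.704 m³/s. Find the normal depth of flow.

Manning's equation rearranged: A R^(2/3) = nQ / (1·√S) = 0.027 × 0.704 / (√0.00025) = 1.202.
Trying y = 1.5 m: A R^(2/3) = 1.32 — over.
Trying y = 1.33 m: A R^(2/3) = 1.203 — close enough.

y_n = 1.33 m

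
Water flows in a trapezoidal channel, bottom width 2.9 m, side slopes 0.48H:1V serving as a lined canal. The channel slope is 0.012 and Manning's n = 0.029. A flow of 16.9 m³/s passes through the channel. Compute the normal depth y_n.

Manning's equation rearranged: A R^(2/3) = nQ / (1·√S) = 0.029 × 16.9 / (√0.012) = 4.474.
Try y = 1.72 m: A R^(2/3) = 6.211 — over.
Try y = 1.41 m: A R^(2/3) = 4.478 — matches.

y_n = 1.41 m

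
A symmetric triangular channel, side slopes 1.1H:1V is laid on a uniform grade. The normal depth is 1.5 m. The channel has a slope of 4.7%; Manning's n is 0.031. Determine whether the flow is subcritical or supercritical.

supercritical

For a triangular section with side slope z = 1.1: A = zy² = 1.1×1.5² = 2.475 m²; P = 2y√(1+z²) = 2×1.5×1.487 = 4.46 m.
Hydraulic radius R = A/P = 2.475/4.46 = 0.555 m.
V = (1/n) R^(2/3) √S = (1/0.031) × 0.555^(2/3) × √0.047 = 4.723 m/s. Hydraulic depth D_h = A/T = 2.475/3.3 = 0.75 m.
Froude number Fr = V/√(g·D_h) = 4.723/√(9.81×0.75) = 1.74, which is greater than 1, so the flow is supercritical.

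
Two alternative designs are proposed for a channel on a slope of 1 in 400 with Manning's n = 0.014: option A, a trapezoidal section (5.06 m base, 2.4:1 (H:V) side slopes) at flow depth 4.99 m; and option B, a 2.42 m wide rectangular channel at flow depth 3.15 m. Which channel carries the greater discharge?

Channel A: With bottom width b = 5.06 m and side slope z = 2.4: A = (b + zy)y = (5.06 + 2.4×4.99)×4.99 = 85.01 m²; P = b + 2y√(1+z²) = 5.06 + 2×4.99×2.6 = 31.01 m. Hydraulic radius R = A/P = 85.01/31.01 = 2.742 m. Q_A = (1/0.014)·85.01·2.742^(2/3)·√0.0025 = 594.7 m³/s.
Channel B: Flow area A = b·y = 2.42 × 3.15 = 7.623 m². Wetted perimeter P = b + 2y = 2.42 + 2×3.15 = 8.72 m. Hydraulic radius R = A/P = 7.623/8.72 = 0.8742 m. Q_B = (1/0.014)·7.623·0.8742^(2/3)·√0.0025 = 24.89 m³/s.
Q_A = 594.7 m³/s vs Q_B = 24.89 m³/s, so channel A carries more.

channel A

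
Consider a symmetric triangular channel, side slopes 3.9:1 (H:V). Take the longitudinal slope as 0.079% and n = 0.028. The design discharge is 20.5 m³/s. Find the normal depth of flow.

Manning's equation rearranged: A R^(2/3) = nQ / (1·√S) = 0.028 × 20.5 / (√0.00079) = 20.42.
At y = 2.75 m: A R^(2/3) = 35.7 — high.
At y = 1.56 m: A R^(2/3) = 7.873 — low.
At y = 2.23 m: A R^(2/3) = 20.42 — ≈ 20.42.

y_n = 2.23 m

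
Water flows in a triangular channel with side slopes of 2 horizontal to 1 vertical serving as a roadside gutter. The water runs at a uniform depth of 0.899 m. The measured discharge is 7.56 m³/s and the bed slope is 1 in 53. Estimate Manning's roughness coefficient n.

For a triangular section with side slope z = 2: A = zy² = 2×0.899² = 1.616 m²; P = 2y√(1+z²) = 2×0.899×2.236 = 4.02 m.
Hydraulic radius R = A/P = 1.616/4.02 = 0.402 m.
Rearranging Manning's equation: n = (1/Q) A R^(2/3) S^(1/2) = (1/7.56) × 1.616 × 0.402^(2/3) × √0.01887 = 0.016.

n = 0.016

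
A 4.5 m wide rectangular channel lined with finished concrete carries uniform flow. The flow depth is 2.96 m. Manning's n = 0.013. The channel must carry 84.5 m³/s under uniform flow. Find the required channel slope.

Flow area A = b·y = 4.5 × 2.96 = 13.32 m². Wetted perimeter P = b + 2y = 4.5 + 2×2.96 = 10.42 m.
Hydraulic radius R = A/P = 13.32/10.42 = 1.278 m.
From Manning's equation, S = [nQ / (1 A R^(2/3))]² = [0.013 × 84.5 / (1 × 13.32 × 1.278^(2/3))]² = 0.0049.

S = 0.0049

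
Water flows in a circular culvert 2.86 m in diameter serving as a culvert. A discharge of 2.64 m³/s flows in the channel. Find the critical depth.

y_c = 0.694 m

At critical depth, Q² T / (g A³) = 1, i.e. A³/T = Q²/g = 2.64²/9.81 = 0.7105.
Try y = 0.571 m: A³/T = 0.3322 — too small.
Try y = 0.694 m: A³/T = 0.7121 — ≈ 0.7105.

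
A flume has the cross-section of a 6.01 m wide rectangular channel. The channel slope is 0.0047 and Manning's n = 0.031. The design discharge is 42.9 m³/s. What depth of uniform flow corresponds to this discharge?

y_n = 2.59 m

Manning's equation rearranged: A R^(2/3) = nQ / (1·√S) = 0.031 × 42.9 / (√0.0047) = 19.4.
Trying y = 2.93 m: A R^(2/3) = 22.91 — too large.
Trying y = 2.26 m: A R^(2/3) = 16.09 — too small.
Trying y = 2.59 m: A R^(2/3) = 19.4 — close enough.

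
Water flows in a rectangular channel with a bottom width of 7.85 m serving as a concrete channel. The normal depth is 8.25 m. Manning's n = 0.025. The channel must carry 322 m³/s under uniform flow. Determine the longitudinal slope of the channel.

S = 0.00419

Flow area A = b·y = 7.85 × 8.25 = 64.76 m². Wetted perimeter P = b + 2y = 7.85 + 2×8.25 = 24.35 m.
Hydraulic radius R = A/P = 64.76/24.35 = 2.66 m.
From Manning's equation, S = [nQ / (1 A R^(2/3))]² = [0.025 × 322 / (1 × 64.76 × 2.66^(2/3))]² = 0.00419.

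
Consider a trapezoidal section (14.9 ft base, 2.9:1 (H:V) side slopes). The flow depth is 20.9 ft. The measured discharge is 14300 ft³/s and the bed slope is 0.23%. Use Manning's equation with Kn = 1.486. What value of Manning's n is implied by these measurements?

With bottom width b = 14.9 ft and side slope z = 2.9: A = (b + zy)y = (14.9 + 2.9×20.9)×20.9 = 1578 ft²; P = b + 2y√(1+z²) = 14.9 + 2×20.9×3.068 = 143.1 ft.
Hydraulic radius R = A/P = 1578/143.1 = 11.03 ft.
Rearranging Manning's equation: n = (1.486/Q) A R^(2/3) S^(1/2) = (1.486/14300) × 1578 × 11.03^(2/3) × √0.0023 = 0.039.

n = 0.039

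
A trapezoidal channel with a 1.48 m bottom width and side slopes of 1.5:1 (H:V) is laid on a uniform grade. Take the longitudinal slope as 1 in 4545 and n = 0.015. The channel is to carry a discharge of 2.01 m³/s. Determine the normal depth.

Manning's equation rearranged: A R^(2/3) = nQ / (1·√S) = 0.015 × 2.01 / (√0.00022) = 2.033.
Try y = 1.25 m: A R^(2/3) = 3.308 — over.
Try y = 0.869 m: A R^(2/3) = 1.573 — short.
Try y = 0.987 m: A R^(2/3) = 2.032 — close enough.

y_n = 0.987 m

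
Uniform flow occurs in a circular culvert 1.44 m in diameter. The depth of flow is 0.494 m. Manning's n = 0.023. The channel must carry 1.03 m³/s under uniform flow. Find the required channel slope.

For a circular section of diameter D = 1.44 m at depth y = 0.494 m, the central angle is θ = 2 arccos(1 − 2y/D) = 2.503 rad. Then A = (D²/8)(θ − sin θ) = 0.4943 m² and P = Dθ/2 = 1.802 m.
Hydraulic radius R = A/P = 0.4943/1.802 = 0.2743 m.
From Manning's equation, S = [nQ / (1 A R^(2/3))]² = [0.023 × 1.03 / (1 × 0.4943 × 0.2743^(2/3))]² = 0.0129.

S = 0.0129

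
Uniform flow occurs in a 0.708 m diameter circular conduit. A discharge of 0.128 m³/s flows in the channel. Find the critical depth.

At critical depth, Q² T / (g A³) = 1, i.e. A³/T = Q²/g = 0.128²/9.81 = 0.00167.
Try y = 0.253 m: A³/T = 0.00297 — over.
Try y = 0.173 m: A³/T = 0.0006802 — short.
Try y = 0.218 m: A³/T = 0.001671 — close enough.

y_c = 0.218 m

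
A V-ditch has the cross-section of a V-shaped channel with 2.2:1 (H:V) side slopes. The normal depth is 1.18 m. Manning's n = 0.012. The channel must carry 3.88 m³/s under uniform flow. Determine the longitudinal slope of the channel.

S = 0.000529

For a triangular section with side slope z = 2.2: A = zy² = 2.2×1.18² = 3.063 m²; P = 2y√(1+z²) = 2×1.18×2.417 = 5.703 m.
Hydraulic radius R = A/P = 3.063/5.703 = 0.5371 m.
From Manning's equation, S = [nQ / (1 A R^(2/3))]² = [0.012 × 3.88 / (1 × 3.063 × 0.5371^(2/3))]² = 0.000529.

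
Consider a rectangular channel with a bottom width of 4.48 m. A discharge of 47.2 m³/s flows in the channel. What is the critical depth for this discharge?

For a rectangular channel, critical depth y_c = (q²/g)^(1/3) where q = Q/b = 47.2/4.48 = 10.54 m²/s.
So y_c = (10.54²/9.81)^(1/3) = 2.25 m.

y_c = 2.25 m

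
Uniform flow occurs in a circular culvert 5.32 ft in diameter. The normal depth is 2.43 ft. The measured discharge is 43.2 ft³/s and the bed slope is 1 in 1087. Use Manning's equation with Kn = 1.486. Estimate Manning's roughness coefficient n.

n = 0.012

For a circular section of diameter D = 5.32 ft at depth y = 2.43 ft, the central angle is θ = 2 arccos(1 − 2y/D) = 2.968 rad. Then A = (D²/8)(θ − sin θ) = 9.892 ft² and P = Dθ/2 = 7.896 ft.
Hydraulic radius R = A/P = 9.892/7.896 = 1.253 ft.
Rearranging Manning's equation: n = (1.486/Q) A R^(2/3) S^(1/2) = (1.486/43.2) × 9.892 × 1.253^(2/3) × √0.00092 = 0.012.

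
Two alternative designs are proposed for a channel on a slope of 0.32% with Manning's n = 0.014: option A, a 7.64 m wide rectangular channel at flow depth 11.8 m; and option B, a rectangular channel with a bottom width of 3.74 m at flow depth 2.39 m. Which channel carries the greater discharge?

channel A

Channel A: Flow area A = b·y = 7.64 × 11.8 = 90.15 m². Wetted perimeter P = b + 2y = 7.64 + 2×11.8 = 31.24 m. Hydraulic radius R = A/P = 90.15/31.24 = 2.886 m. Q_A = (1/0.014)·90.15·2.886^(2/3)·√0.0032 = 738.4 m³/s.
Channel B: Flow area A = b·y = 3.74 × 2.39 = 8.939 m². Wetted perimeter P = b + 2y = 3.74 + 2×2.39 = 8.52 m. Hydraulic radius R = A/P = 8.939/8.52 = 1.049 m. Q_B = (1/0.014)·8.939·1.049^(2/3)·√0.0032 = 37.29 m³/s.
Q_A = 738.4 m³/s vs Q_B = 37.29 m³/s, so channel A carries more.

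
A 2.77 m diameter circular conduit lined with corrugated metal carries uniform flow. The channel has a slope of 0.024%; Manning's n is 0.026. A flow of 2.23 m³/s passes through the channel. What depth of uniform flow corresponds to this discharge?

Manning's equation rearranged: A R^(2/3) = nQ / (1·√S) = 0.026 × 2.23 / (√0.00024) = 3.743.
At y = 2.35 m: A R^(2/3) = 4.854 — over.
At y = 1.64 m: A R^(2/3) = 3.105 — short.
At y = 1.86 m: A R^(2/3) = 3.735 — close enough.

y_n = 1.86 m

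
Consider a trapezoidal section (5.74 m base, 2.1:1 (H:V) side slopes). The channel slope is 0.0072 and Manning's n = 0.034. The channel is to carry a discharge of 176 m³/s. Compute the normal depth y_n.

y_n = 3.41 m

Manning's equation rearranged: A R^(2/3) = nQ / (1·√S) = 0.034 × 176 / (√0.0072) = 70.52.
At y = 4.09 m: A R^(2/3) = 104.1 — too large.
At y = 3.41 m: A R^(2/3) = 70.68 — ≈ 70.52.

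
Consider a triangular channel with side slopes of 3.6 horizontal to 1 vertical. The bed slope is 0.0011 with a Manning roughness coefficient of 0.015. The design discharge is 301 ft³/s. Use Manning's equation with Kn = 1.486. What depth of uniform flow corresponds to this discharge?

y_n = 4.04 ft

Manning's equation rearranged: A R^(2/3) = nQ / (1.486·√S) = 0.015 × 301 / (1.486 × √0.0011) = 91.61.
At y = 3.49 ft: A R^(2/3) = 62 — too small.
At y = 4.76 ft: A R^(2/3) = 141.8 — too large.
At y = 4.04 ft: A R^(2/3) = 91.6 — ≈ 91.61.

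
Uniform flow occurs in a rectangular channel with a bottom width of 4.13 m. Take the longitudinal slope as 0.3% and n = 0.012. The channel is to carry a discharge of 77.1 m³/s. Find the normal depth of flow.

y_n = 3.45 m

Manning's equation rearranged: A R^(2/3) = nQ / (1·√S) = 0.012 × 77.1 / (√0.003) = 16.89.
Trying y = 2.97 m: A R^(2/3) = 13.99 — too small.
Trying y = 4.23 m: A R^(2/3) = 21.73 — too large.
Trying y = 3.45 m: A R^(2/3) = 16.9 — ≈ 16.89.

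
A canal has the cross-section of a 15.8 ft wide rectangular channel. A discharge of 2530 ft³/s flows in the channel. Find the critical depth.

For a rectangular channel, critical depth y_c = (q²/g)^(1/3) where q = Q/b = 2530/15.8 = 160.1 ft²/s.
So y_c = (160.1²/32.2)^(1/3) = 9.27 ft.

y_c = 9.27 ft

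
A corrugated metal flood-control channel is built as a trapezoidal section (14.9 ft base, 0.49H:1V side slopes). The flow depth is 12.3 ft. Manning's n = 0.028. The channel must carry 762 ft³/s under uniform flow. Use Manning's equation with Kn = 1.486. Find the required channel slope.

With bottom width b = 14.9 ft and side slope z = 0.49: A = (b + zy)y = (14.9 + 0.49×12.3)×12.3 = 257.4 ft²; P = b + 2y√(1+z²) = 14.9 + 2×12.3×1.114 = 42.29 ft.
Hydraulic radius R = A/P = 257.4/42.29 = 6.086 ft.
From Manning's equation, S = [nQ / (1.486 A R^(2/3))]² = [0.028 × 762 / (1.486 × 257.4 × 6.086^(2/3))]² = 0.00028.

S = 0.00028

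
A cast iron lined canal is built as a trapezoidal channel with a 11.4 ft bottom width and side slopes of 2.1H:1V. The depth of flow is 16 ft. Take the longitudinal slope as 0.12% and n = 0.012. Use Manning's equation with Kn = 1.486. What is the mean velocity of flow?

With bottom width b = 11.4 ft and side slope z = 2.1: A = (b + zy)y = (11.4 + 2.1×16)×16 = 720 ft²; P = b + 2y√(1+z²) = 11.4 + 2×16×2.326 = 85.83 ft.
Hydraulic radius R = A/P = 720/85.83 = 8.389 ft.
From Manning's equation, V = (1.486/n) R^(2/3) S^(1/2) = (1.486/0.012) × 8.389^(2/3) × 0.0012^(1/2) = 17.7 ft/s.

V = 17.7 ft/s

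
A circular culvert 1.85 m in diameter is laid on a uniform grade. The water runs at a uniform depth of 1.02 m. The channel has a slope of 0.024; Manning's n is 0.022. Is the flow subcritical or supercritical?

For a circular section of diameter D = 1.85 m at depth y = 1.02 m, the central angle is θ = 2 arccos(1 − 2y/D) = 3.347 rad. Then A = (D²/8)(θ − sin θ) = 1.519 m² and P = Dθ/2 = 3.096 m.
Hydraulic radius R = A/P = 1.519/3.096 = 0.4907 m.
V = (1/n) R^(2/3) √S = (1/0.022) × 0.4907^(2/3) × √0.024 = 4.381 m/s. Hydraulic depth D_h = A/T = 1.519/1.84 = 0.8257 m.
Froude number Fr = V/√(g·D_h) = 4.381/√(9.81×0.8257) = 1.54, which is greater than 1, so the flow is supercritical.

supercritical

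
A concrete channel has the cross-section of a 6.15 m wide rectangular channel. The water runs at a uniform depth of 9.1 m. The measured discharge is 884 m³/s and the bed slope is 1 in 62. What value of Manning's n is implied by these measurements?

Flow area A = b·y = 6.15 × 9.1 = 55.97 m². Wetted perimeter P = b + 2y = 6.15 + 2×9.1 = 24.35 m.
Hydraulic radius R = A/P = 55.97/24.35 = 2.298 m.
Rearranging Manning's equation: n = (1/Q) A R^(2/3) S^(1/2) = (1/884) × 55.97 × 2.298^(2/3) × √0.01613 = 0.014.

n = 0.014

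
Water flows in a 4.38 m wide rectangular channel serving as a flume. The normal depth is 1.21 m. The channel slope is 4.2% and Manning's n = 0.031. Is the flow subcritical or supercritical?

supercritical

Flow area A = b·y = 4.38 × 1.21 = 5.3 m². Wetted perimeter P = b + 2y = 4.38 + 2×1.21 = 6.8 m.
Hydraulic radius R = A/P = 5.3/6.8 = 0.7794 m.
V = (1/n) R^(2/3) √S = (1/0.031) × 0.7794^(2/3) × √0.042 = 5.599 m/s. Hydraulic depth D_h = A/T = 5.3/4.38 = 1.21 m.
Froude number Fr = V/√(g·D_h) = 5.599/√(9.81×1.21) = 1.63, which is greater than 1, so the flow is supercritical.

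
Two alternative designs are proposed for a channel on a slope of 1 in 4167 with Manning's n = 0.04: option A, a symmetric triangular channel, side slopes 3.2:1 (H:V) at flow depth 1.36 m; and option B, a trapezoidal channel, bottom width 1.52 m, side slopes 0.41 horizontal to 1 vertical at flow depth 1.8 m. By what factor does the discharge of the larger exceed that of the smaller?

1.32

Channel A: For a triangular section with side slope z = 3.2: A = zy² = 3.2×1.36² = 5.919 m²; P = 2y√(1+z²) = 2×1.36×3.353 = 9.119 m. Hydraulic radius R = A/P = 5.919/9.119 = 0.649 m. Q_A = (1/0.04)·5.919·0.649^(2/3)·√0.00024 = 1.718 m³/s.
Channel B: With bottom width b = 1.52 m and side slope z = 0.41: A = (b + zy)y = (1.52 + 0.41×1.8)×1.8 = 4.064 m²; P = b + 2y√(1+z²) = 1.52 + 2×1.8×1.081 = 5.411 m. Hydraulic radius R = A/P = 4.064/5.411 = 0.7512 m. Q_B = (1/0.04)·4.064·0.7512^(2/3)·√0.00024 = 1.301 m³/s.
The larger discharge is 1.718 m³/s and the smaller is 1.301 m³/s; the ratio is 1.32.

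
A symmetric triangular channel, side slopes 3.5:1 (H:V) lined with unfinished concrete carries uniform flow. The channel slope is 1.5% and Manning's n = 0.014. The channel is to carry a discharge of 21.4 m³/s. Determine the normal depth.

Manning's equation rearranged: A R^(2/3) = nQ / (1·√S) = 0.014 × 21.4 / (√0.015) = 2.446.
Try y = 0.936 m: A R^(2/3) = 1.801 — short.
Try y = 1.17 m: A R^(2/3) = 3.265 — over.
Try y = 1.05 m: A R^(2/3) = 2.446 — matches.

y_n = 1.05 m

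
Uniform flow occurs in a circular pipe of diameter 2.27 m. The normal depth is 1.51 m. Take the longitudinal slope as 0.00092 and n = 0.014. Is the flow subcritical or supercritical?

For a circular section of diameter D = 2.27 m at depth y = 1.51 m, the central angle is θ = 2 arccos(1 − 2y/D) = 3.815 rad. Then A = (D²/8)(θ − sin θ) = 2.859 m² and P = Dθ/2 = 4.33 m.
Hydraulic radius R = A/P = 2.859/4.33 = 0.6603 m.
V = (1/n) R^(2/3) √S = (1/0.014) × 0.6603^(2/3) × √0.00092 = 1.643 m/s. Hydraulic depth D_h = A/T = 2.859/2.143 = 1.334 m.
Froude number Fr = V/√(g·D_h) = 1.643/√(9.81×1.334) = 0.454, which is less than 1, so the flow is subcritical.

subcritical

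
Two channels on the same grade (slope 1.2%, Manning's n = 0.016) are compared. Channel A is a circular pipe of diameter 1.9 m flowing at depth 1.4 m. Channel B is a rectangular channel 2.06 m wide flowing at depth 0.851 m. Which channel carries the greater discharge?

Channel A: For a circular section of diameter D = 1.9 m at depth y = 1.4 m, the central angle is θ = 2 arccos(1 − 2y/D) = 4.129 rad. Then A = (D²/8)(θ − sin θ) = 2.239 m² and P = Dθ/2 = 3.922 m. Hydraulic radius R = A/P = 2.239/3.922 = 0.571 m. Q_A = (1/0.016)·2.239·0.571^(2/3)·√0.012 = 10.55 m³/s.
Channel B: Flow area A = b·y = 2.06 × 0.851 = 1.753 m². Wetted perimeter P = b + 2y = 2.06 + 2×0.851 = 3.762 m. Hydraulic radius R = A/P = 1.753/3.762 = 0.466 m. Q_B = (1/0.016)·1.753·0.466^(2/3)·√0.012 = 7.214 m³/s.
Q_A = 10.55 m³/s vs Q_B = 7.214 m³/s, so channel A carries more.

channel A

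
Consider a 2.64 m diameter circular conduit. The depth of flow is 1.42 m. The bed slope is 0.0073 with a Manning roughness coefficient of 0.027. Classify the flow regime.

subcritical

For a circular section of diameter D = 2.64 m at depth y = 1.42 m, the central angle is θ = 2 arccos(1 − 2y/D) = 3.293 rad. Then A = (D²/8)(θ − sin θ) = 3.001 m² and P = Dθ/2 = 4.347 m.
Hydraulic radius R = A/P = 3.001/4.347 = 0.6903 m.
V = (1/n) R^(2/3) √S = (1/0.027) × 0.6903^(2/3) × √0.0073 = 2.472 m/s. Hydraulic depth D_h = A/T = 3.001/2.632 = 1.14 m.
Froude number Fr = V/√(g·D_h) = 2.472/√(9.81×1.14) = 0.739, which is less than 1, so the flow is subcritical.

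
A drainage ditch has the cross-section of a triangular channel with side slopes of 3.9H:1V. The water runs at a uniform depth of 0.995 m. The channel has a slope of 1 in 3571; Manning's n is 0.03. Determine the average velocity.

For a triangular section with side slope z = 3.9: A = zy² = 3.9×0.995² = 3.861 m²; P = 2y√(1+z²) = 2×0.995×4.026 = 8.012 m.
Hydraulic radius R = A/P = 3.861/8.012 = 0.4819 m.
From Manning's equation, V = (1/n) R^(2/3) S^(1/2) = (1/0.03) × 0.4819^(2/3) × 0.00028^(1/2) = 0.343 m/s.

V = 0.343 m/s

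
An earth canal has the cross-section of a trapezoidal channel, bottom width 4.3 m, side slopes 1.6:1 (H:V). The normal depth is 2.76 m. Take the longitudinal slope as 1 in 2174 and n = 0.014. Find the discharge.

Q = 51.1 m³/s

With bottom width b = 4.3 m and side slope z = 1.6: A = (b + zy)y = (4.3 + 1.6×2.76)×2.76 = 24.06 m²; P = b + 2y√(1+z²) = 4.3 + 2×2.76×1.887 = 14.72 m.
Hydraulic radius R = A/P = 24.06/14.72 = 1.635 m.
Manning's equation: Q = (1/n) A R^(2/3) S^(1/2) = (1/0.014) × 24.06 × 1.635^(2/3) × 0.00046^(1/2) = 51.1 m³/s.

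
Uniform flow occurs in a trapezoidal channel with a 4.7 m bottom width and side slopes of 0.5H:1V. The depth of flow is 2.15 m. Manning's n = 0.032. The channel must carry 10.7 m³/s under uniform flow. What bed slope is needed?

With bottom width b = 4.7 m and side slope z = 0.5: A = (b + zy)y = (4.7 + 0.5×2.15)×2.15 = 12.42 m²; P = b + 2y√(1+z²) = 4.7 + 2×2.15×1.118 = 9.508 m.
Hydraulic radius R = A/P = 12.42/9.508 = 1.306 m.
From Manning's equation, S = [nQ / (1 A R^(2/3))]² = [0.032 × 10.7 / (1 × 12.42 × 1.306^(2/3))]² = 0.000533.

S = 0.000533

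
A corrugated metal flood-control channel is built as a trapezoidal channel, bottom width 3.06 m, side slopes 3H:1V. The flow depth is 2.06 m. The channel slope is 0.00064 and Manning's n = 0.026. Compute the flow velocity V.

With bottom width b = 3.06 m and side slope z = 3: A = (b + zy)y = (3.06 + 3×2.06)×2.06 = 19.03 m²; P = b + 2y√(1+z²) = 3.06 + 2×2.06×3.162 = 16.09 m.
Hydraulic radius R = A/P = 19.03/16.09 = 1.183 m.
From Manning's equation, V = (1/n) R^(2/3) S^(1/2) = (1/0.026) × 1.183^(2/3) × 0.00064^(1/2) = 1.09 m/s.

V = 1.09 m/s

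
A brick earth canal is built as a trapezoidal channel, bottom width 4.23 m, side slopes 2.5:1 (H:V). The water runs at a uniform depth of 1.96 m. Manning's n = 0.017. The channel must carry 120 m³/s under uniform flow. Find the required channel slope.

S = 0.0101

With bottom width b = 4.23 m and side slope z = 2.5: A = (b + zy)y = (4.23 + 2.5×1.96)×1.96 = 17.89 m²; P = b + 2y√(1+z²) = 4.23 + 2×1.96×2.693 = 14.78 m.
Hydraulic radius R = A/P = 17.89/14.78 = 1.21 m.
From Manning's equation, S = [nQ / (1 A R^(2/3))]² = [0.017 × 120 / (1 × 17.89 × 1.21^(2/3))]² = 0.0101.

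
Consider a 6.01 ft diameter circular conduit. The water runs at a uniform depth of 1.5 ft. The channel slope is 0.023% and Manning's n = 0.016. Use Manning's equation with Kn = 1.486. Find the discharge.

For a circular section of diameter D = 6.01 ft at depth y = 1.5 ft, the central angle is θ = 2 arccos(1 − 2y/D) = 2.092 rad. Then A = (D²/8)(θ − sin θ) = 5.533 ft² and P = Dθ/2 = 6.288 ft.
Hydraulic radius R = A/P = 5.533/6.288 = 0.88 ft.
Manning's equation: Q = (1.486/n) A R^(2/3) S^(1/2) = (1.486/0.016) × 5.533 × 0.88^(2/3) × 0.00023^(1/2) = 7.16 ft³/s.

Q = 7.16 ft³/s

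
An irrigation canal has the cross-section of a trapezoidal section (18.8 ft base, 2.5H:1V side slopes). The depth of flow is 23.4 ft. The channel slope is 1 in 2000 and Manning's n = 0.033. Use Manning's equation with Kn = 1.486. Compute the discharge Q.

Q = 9800 ft³/s

With bottom width b = 18.8 ft and side slope z = 2.5: A = (b + zy)y = (18.8 + 2.5×23.4)×23.4 = 1809 ft²; P = b + 2y√(1+z²) = 18.8 + 2×23.4×2.693 = 144.8 ft.
Hydraulic radius R = A/P = 1809/144.8 = 12.49 ft.
Manning's equation: Q = (1.486/n) A R^(2/3) S^(1/2) = (1.486/0.033) × 1809 × 12.49^(2/3) × 0.0005^(1/2) = 9800 ft³/s.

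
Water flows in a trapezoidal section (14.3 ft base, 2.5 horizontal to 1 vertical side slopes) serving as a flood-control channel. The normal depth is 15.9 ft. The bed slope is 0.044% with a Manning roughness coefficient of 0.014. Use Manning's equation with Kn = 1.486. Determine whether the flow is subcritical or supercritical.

subcritical

With bottom width b = 14.3 ft and side slope z = 2.5: A = (b + zy)y = (14.3 + 2.5×15.9)×15.9 = 859.4 ft²; P = b + 2y√(1+z²) = 14.3 + 2×15.9×2.693 = 99.92 ft.
Hydraulic radius R = A/P = 859.4/99.92 = 8.6 ft.
V = (1.486/n) R^(2/3) √S = (1.486/0.014) × 8.6^(2/3) × √0.00044 = 9.346 ft/s. Hydraulic depth D_h = A/T = 859.4/93.8 = 9.162 ft.
Froude number Fr = V/√(g·D_h) = 9.346/√(32.2×9.162) = 0.544, which is less than 1, so the flow is subcritical.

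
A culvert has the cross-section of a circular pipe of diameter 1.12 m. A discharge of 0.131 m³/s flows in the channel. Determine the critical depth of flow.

y_c = 0.194 m

At critical depth, Q² T / (g A³) = 1, i.e. A³/T = Q²/g = 0.131²/9.81 = 0.001749.
Try y = 0.222 m: A³/T = 0.002974 — high.
Try y = 0.153 m: A³/T = 0.0006882 — low.
Try y = 0.194 m: A³/T = 0.001752 — ≈ 0.001749.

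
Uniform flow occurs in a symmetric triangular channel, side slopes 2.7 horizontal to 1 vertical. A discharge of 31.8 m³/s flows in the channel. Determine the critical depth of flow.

At critical depth, Q² T / (g A³) = 1, i.e. A³/T = Q²/g = 31.8²/9.81 = 103.1.
Trying y = 2.29 m: A³/T = 229.5 — over.
Trying y = 1.48 m: A³/T = 25.88 — short.
Trying y = 1.95 m: A³/T = 102.8 — matches.

y_c = 1.95 m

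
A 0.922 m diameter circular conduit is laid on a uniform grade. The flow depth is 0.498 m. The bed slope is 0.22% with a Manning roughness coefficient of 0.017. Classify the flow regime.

For a circular section of diameter D = 0.922 m at depth y = 0.498 m, the central angle is θ = 2 arccos(1 − 2y/D) = 3.302 rad. Then A = (D²/8)(θ − sin θ) = 0.3679 m² and P = Dθ/2 = 1.522 m.
Hydraulic radius R = A/P = 0.3679/1.522 = 0.2417 m.
V = (1/n) R^(2/3) √S = (1/0.017) × 0.2417^(2/3) × √0.0022 = 1.07 m/s. Hydraulic depth D_h = A/T = 0.3679/0.919 = 0.4003 m.
Froude number Fr = V/√(g·D_h) = 1.07/√(9.81×0.4003) = 0.54, which is less than 1, so the flow is subcritical.

subcritical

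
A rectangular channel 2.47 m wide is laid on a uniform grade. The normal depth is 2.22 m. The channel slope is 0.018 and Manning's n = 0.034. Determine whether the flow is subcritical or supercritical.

Flow area A = b·y = 2.47 × 2.22 = 5.483 m². Wetted perimeter P = b + 2y = 2.47 + 2×2.22 = 6.91 m.
Hydraulic radius R = A/P = 5.483/6.91 = 0.7935 m.
V = (1/n) R^(2/3) √S = (1/0.034) × 0.7935^(2/3) × √0.018 = 3.382 m/s. Hydraulic depth D_h = A/T = 5.483/2.47 = 2.22 m.
Froude number Fr = V/√(g·D_h) = 3.382/√(9.81×2.22) = 0.725, which is less than 1, so the flow is subcritical.

subcritical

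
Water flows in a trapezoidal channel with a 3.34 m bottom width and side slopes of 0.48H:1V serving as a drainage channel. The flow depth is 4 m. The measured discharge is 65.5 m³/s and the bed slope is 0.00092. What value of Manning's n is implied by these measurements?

With bottom width b = 3.34 m and side slope z = 0.48: A = (b + zy)y = (3.34 + 0.48×4)×4 = 21.04 m²; P = b + 2y√(1+z²) = 3.34 + 2×4×1.109 = 12.21 m.
Hydraulic radius R = A/P = 21.04/12.21 = 1.723 m.
Rearranging Manning's equation: n = (1/Q) A R^(2/3) S^(1/2) = (1/65.5) × 21.04 × 1.723^(2/3) × √0.00092 = 0.014.

n = 0.014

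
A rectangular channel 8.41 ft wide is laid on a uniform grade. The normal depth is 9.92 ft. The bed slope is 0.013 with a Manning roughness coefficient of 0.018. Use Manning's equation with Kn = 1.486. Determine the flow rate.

Q = 1620 ft³/s

Flow area A = b·y = 8.41 × 9.92 = 83.43 ft². Wetted perimeter P = b + 2y = 8.41 + 2×9.92 = 28.25 ft.
Hydraulic radius R = A/P = 83.43/28.25 = 2.953 ft.
Manning's equation: Q = (1.486/n) A R^(2/3) S^(1/2) = (1.486/0.018) × 83.43 × 2.953^(2/3) × 0.013^(1/2) = 1620 ft³/s.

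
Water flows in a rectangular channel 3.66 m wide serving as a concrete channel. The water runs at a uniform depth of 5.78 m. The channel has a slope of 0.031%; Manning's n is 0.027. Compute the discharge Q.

Q = 17.2 m³/s

Flow area A = b·y = 3.66 × 5.78 = 21.15 m². Wetted perimeter P = b + 2y = 3.66 + 2×5.78 = 15.22 m.
Hydraulic radius R = A/P = 21.15/15.22 = 1.39 m.
Manning's equation: Q = (1/n) A R^(2/3) S^(1/2) = (1/0.027) × 21.15 × 1.39^(2/3) × 0.00031^(1/2) = 17.2 m³/s.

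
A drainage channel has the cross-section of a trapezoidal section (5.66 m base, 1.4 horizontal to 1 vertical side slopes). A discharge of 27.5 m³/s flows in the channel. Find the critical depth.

At critical depth, Q² T / (g A³) = 1, i.e. A³/T = Q²/g = 27.5²/9.81 = 77.09.
Try y = 1.54 m: A³/T = 174.9 — over.
Try y = 1.21 m: A³/T = 77.87 — matches.

y_c = 1.21 m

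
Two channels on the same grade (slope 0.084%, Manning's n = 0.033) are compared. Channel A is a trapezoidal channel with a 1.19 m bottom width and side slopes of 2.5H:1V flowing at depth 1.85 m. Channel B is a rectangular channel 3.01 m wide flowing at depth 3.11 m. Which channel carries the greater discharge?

channel A

Channel A: With bottom width b = 1.19 m and side slope z = 2.5: A = (b + zy)y = (1.19 + 2.5×1.85)×1.85 = 10.76 m²; P = b + 2y√(1+z²) = 1.19 + 2×1.85×2.693 = 11.15 m. Hydraulic radius R = A/P = 10.76/11.15 = 0.9646 m. Q_A = (1/0.033)·10.76·0.9646^(2/3)·√0.00084 = 9.224 m³/s.
Channel B: Flow area A = b·y = 3.01 × 3.11 = 9.361 m². Wetted perimeter P = b + 2y = 3.01 + 2×3.11 = 9.23 m. Hydraulic radius R = A/P = 9.361/9.23 = 1.014 m. Q_B = (1/0.033)·9.361·1.014^(2/3)·√0.00084 = 8.299 m³/s.
Q_A = 9.224 m³/s vs Q_B = 8.299 m³/s, so channel A carries more.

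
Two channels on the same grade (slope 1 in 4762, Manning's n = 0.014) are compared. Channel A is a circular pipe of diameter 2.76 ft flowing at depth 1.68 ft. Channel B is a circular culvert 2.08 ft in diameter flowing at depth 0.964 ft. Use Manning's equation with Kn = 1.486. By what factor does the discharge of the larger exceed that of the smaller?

Channel A: For a circular section of diameter D = 2.76 ft at depth y = 1.68 ft, the central angle is θ = 2 arccos(1 − 2y/D) = 3.58 rad. Then A = (D²/8)(θ − sin θ) = 3.813 ft² and P = Dθ/2 = 4.94 ft. Hydraulic radius R = A/P = 3.813/4.94 = 0.7718 ft. Q_A = (1.486/0.014)·3.813·0.7718^(2/3)·√0.00021 = 4.935 ft³/s.
Channel B: For a circular section of diameter D = 2.08 ft at depth y = 0.964 ft, the central angle is θ = 2 arccos(1 − 2y/D) = 2.995 rad. Then A = (D²/8)(θ − sin θ) = 1.541 ft² and P = Dθ/2 = 3.115 ft. Hydraulic radius R = A/P = 1.541/3.115 = 0.4947 ft. Q_B = (1.486/0.014)·1.541·0.4947^(2/3)·√0.00021 = 1.483 ft³/s.
The larger discharge is 4.935 ft³/s and the smaller is 1.483 ft³/s; the ratio is 3.33.

3.33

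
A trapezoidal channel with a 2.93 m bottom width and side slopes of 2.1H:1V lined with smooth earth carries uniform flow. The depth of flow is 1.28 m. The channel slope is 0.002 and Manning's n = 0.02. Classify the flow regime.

subcritical

With bottom width b = 2.93 m and side slope z = 2.1: A = (b + zy)y = (2.93 + 2.1×1.28)×1.28 = 7.191 m²; P = b + 2y√(1+z²) = 2.93 + 2×1.28×2.326 = 8.884 m.
Hydraulic radius R = A/P = 7.191/8.884 = 0.8094 m.
V = (1/n) R^(2/3) √S = (1/0.02) × 0.8094^(2/3) × √0.002 = 1.942 m/s. Hydraulic depth D_h = A/T = 7.191/8.306 = 0.8658 m.
Froude number Fr = V/√(g·D_h) = 1.942/√(9.81×0.8658) = 0.666, which is less than 1, so the flow is subcritical.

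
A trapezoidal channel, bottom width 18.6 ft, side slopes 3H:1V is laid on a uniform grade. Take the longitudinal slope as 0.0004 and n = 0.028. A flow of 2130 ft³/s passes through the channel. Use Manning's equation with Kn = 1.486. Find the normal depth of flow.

y_n = 11.1 ft

Manning's equation rearranged: A R^(2/3) = nQ / (1.486·√S) = 0.028 × 2130 / (1.486 × √0.0004) = 2007.
Trying y = 8.45 ft: A R^(2/3) = 1108 — too small.
Trying y = 11.1 ft: A R^(2/3) = 2004 — close enough.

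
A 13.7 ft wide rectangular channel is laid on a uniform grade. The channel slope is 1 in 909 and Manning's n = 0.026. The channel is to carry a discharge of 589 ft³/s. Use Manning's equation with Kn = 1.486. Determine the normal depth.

Manning's equation rearranged: A R^(2/3) = nQ / (1.486·√S) = 0.026 × 589 / (1.486 × √0.0011) = 310.7.
Try y = 6.71 ft: A R^(2/3) = 207.4 — low.
Try y = 11.5 ft: A R^(2/3) = 416.2 — high.
Try y = 9.13 ft: A R^(2/3) = 310.6 — ≈ 310.7.

y_n = 9.13 ft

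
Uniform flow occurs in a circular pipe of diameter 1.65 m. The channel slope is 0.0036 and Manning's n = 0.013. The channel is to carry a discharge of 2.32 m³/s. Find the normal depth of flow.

y_n = 0.75 m

Manning's equation rearranged: A R^(2/3) = nQ / (1·√S) = 0.013 × 2.32 / (√0.0036) = 0.5027.
Try y = 0.542 m: A R^(2/3) = 0.2762 — low.
Try y = 0.954 m: A R^(2/3) = 0.7516 — high.
Try y = 0.75 m: A R^(2/3) = 0.5024 — close enough.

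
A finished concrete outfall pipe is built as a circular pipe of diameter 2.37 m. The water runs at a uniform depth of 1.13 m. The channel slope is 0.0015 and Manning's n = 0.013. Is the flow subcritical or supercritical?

subcritical

For a circular section of diameter D = 2.37 m at depth y = 1.13 m, the central angle is θ = 2 arccos(1 − 2y/D) = 3.049 rad. Then A = (D²/8)(θ − sin θ) = 2.075 m² and P = Dθ/2 = 3.613 m.
Hydraulic radius R = A/P = 2.075/3.613 = 0.5745 m.
V = (1/n) R^(2/3) √S = (1/0.013) × 0.5745^(2/3) × √0.0015 = 2.059 m/s. Hydraulic depth D_h = A/T = 2.075/2.367 = 0.8767 m.
Froude number Fr = V/√(g·D_h) = 2.059/√(9.81×0.8767) = 0.702, which is less than 1, so the flow is subcritical.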